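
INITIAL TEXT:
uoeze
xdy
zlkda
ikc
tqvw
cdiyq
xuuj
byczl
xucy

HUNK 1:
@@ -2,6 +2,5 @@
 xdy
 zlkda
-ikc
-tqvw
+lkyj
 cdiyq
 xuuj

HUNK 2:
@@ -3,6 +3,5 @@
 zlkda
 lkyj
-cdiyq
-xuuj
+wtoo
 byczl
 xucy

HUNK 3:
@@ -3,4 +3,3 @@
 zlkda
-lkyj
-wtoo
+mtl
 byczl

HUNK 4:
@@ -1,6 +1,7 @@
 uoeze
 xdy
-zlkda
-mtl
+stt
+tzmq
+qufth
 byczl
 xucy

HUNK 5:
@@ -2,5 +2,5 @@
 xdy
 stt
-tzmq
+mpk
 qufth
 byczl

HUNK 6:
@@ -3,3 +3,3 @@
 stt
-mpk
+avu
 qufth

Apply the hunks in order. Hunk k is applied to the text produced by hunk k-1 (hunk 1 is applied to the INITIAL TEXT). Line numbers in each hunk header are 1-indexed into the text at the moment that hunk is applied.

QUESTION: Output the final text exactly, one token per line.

Hunk 1: at line 2 remove [ikc,tqvw] add [lkyj] -> 8 lines: uoeze xdy zlkda lkyj cdiyq xuuj byczl xucy
Hunk 2: at line 3 remove [cdiyq,xuuj] add [wtoo] -> 7 lines: uoeze xdy zlkda lkyj wtoo byczl xucy
Hunk 3: at line 3 remove [lkyj,wtoo] add [mtl] -> 6 lines: uoeze xdy zlkda mtl byczl xucy
Hunk 4: at line 1 remove [zlkda,mtl] add [stt,tzmq,qufth] -> 7 lines: uoeze xdy stt tzmq qufth byczl xucy
Hunk 5: at line 2 remove [tzmq] add [mpk] -> 7 lines: uoeze xdy stt mpk qufth byczl xucy
Hunk 6: at line 3 remove [mpk] add [avu] -> 7 lines: uoeze xdy stt avu qufth byczl xucy

Answer: uoeze
xdy
stt
avu
qufth
byczl
xucy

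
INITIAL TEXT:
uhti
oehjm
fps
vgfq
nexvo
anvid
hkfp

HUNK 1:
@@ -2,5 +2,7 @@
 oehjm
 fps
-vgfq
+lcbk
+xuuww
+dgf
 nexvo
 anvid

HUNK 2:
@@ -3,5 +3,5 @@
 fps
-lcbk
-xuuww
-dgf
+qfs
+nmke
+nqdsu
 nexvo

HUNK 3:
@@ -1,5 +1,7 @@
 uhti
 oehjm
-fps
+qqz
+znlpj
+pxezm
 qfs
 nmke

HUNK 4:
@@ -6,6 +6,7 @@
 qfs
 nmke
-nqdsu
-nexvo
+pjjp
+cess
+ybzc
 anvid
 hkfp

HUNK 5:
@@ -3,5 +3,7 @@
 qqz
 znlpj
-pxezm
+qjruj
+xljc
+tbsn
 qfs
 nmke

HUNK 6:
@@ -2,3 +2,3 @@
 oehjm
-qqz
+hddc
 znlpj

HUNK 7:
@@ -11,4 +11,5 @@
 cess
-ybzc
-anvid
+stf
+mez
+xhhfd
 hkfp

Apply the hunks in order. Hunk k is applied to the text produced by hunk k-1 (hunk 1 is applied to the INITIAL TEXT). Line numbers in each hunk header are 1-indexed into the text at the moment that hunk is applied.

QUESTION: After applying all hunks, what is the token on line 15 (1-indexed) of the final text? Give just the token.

Hunk 1: at line 2 remove [vgfq] add [lcbk,xuuww,dgf] -> 9 lines: uhti oehjm fps lcbk xuuww dgf nexvo anvid hkfp
Hunk 2: at line 3 remove [lcbk,xuuww,dgf] add [qfs,nmke,nqdsu] -> 9 lines: uhti oehjm fps qfs nmke nqdsu nexvo anvid hkfp
Hunk 3: at line 1 remove [fps] add [qqz,znlpj,pxezm] -> 11 lines: uhti oehjm qqz znlpj pxezm qfs nmke nqdsu nexvo anvid hkfp
Hunk 4: at line 6 remove [nqdsu,nexvo] add [pjjp,cess,ybzc] -> 12 lines: uhti oehjm qqz znlpj pxezm qfs nmke pjjp cess ybzc anvid hkfp
Hunk 5: at line 3 remove [pxezm] add [qjruj,xljc,tbsn] -> 14 lines: uhti oehjm qqz znlpj qjruj xljc tbsn qfs nmke pjjp cess ybzc anvid hkfp
Hunk 6: at line 2 remove [qqz] add [hddc] -> 14 lines: uhti oehjm hddc znlpj qjruj xljc tbsn qfs nmke pjjp cess ybzc anvid hkfp
Hunk 7: at line 11 remove [ybzc,anvid] add [stf,mez,xhhfd] -> 15 lines: uhti oehjm hddc znlpj qjruj xljc tbsn qfs nmke pjjp cess stf mez xhhfd hkfp
Final line 15: hkfp

Answer: hkfp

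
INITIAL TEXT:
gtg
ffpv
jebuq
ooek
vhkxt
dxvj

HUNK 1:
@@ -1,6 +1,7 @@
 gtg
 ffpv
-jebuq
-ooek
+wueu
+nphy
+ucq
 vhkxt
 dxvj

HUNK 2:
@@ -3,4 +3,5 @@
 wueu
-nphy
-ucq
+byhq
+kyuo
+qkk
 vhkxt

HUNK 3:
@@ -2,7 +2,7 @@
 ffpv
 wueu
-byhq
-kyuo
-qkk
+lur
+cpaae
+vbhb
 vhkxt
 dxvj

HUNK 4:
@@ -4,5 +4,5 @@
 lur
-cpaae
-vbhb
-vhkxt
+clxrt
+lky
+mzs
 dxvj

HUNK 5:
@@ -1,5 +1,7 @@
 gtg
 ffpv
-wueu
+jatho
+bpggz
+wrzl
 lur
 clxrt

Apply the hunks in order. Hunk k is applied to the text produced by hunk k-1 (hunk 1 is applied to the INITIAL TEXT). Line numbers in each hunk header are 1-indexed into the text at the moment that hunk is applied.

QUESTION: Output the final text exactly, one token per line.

Hunk 1: at line 1 remove [jebuq,ooek] add [wueu,nphy,ucq] -> 7 lines: gtg ffpv wueu nphy ucq vhkxt dxvj
Hunk 2: at line 3 remove [nphy,ucq] add [byhq,kyuo,qkk] -> 8 lines: gtg ffpv wueu byhq kyuo qkk vhkxt dxvj
Hunk 3: at line 2 remove [byhq,kyuo,qkk] add [lur,cpaae,vbhb] -> 8 lines: gtg ffpv wueu lur cpaae vbhb vhkxt dxvj
Hunk 4: at line 4 remove [cpaae,vbhb,vhkxt] add [clxrt,lky,mzs] -> 8 lines: gtg ffpv wueu lur clxrt lky mzs dxvj
Hunk 5: at line 1 remove [wueu] add [jatho,bpggz,wrzl] -> 10 lines: gtg ffpv jatho bpggz wrzl lur clxrt lky mzs dxvj

Answer: gtg
ffpv
jatho
bpggz
wrzl
lur
clxrt
lky
mzs
dxvj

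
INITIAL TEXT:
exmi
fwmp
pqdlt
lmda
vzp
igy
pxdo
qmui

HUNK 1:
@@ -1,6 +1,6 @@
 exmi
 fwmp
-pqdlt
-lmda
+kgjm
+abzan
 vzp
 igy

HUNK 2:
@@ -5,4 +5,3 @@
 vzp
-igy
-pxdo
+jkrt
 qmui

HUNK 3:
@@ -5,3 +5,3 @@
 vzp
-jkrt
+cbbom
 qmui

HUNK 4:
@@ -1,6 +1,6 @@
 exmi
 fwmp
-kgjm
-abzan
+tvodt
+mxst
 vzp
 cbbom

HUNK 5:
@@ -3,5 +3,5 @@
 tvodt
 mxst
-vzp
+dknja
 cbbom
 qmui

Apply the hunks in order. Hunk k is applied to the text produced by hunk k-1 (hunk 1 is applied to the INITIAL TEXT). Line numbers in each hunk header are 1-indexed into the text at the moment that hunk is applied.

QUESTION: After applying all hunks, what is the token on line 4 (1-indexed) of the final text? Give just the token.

Answer: mxst

Derivation:
Hunk 1: at line 1 remove [pqdlt,lmda] add [kgjm,abzan] -> 8 lines: exmi fwmp kgjm abzan vzp igy pxdo qmui
Hunk 2: at line 5 remove [igy,pxdo] add [jkrt] -> 7 lines: exmi fwmp kgjm abzan vzp jkrt qmui
Hunk 3: at line 5 remove [jkrt] add [cbbom] -> 7 lines: exmi fwmp kgjm abzan vzp cbbom qmui
Hunk 4: at line 1 remove [kgjm,abzan] add [tvodt,mxst] -> 7 lines: exmi fwmp tvodt mxst vzp cbbom qmui
Hunk 5: at line 3 remove [vzp] add [dknja] -> 7 lines: exmi fwmp tvodt mxst dknja cbbom qmui
Final line 4: mxst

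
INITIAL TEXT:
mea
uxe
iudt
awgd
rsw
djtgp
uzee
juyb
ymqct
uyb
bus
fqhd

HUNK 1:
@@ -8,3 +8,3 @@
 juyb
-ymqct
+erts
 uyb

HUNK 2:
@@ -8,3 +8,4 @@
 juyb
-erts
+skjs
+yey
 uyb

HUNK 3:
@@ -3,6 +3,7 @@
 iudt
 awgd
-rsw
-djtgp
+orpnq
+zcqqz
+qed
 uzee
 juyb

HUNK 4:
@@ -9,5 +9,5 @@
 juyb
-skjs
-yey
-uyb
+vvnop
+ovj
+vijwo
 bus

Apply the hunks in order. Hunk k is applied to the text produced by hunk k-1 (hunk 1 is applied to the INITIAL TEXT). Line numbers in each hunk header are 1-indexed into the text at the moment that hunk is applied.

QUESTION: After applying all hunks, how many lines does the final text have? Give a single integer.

Hunk 1: at line 8 remove [ymqct] add [erts] -> 12 lines: mea uxe iudt awgd rsw djtgp uzee juyb erts uyb bus fqhd
Hunk 2: at line 8 remove [erts] add [skjs,yey] -> 13 lines: mea uxe iudt awgd rsw djtgp uzee juyb skjs yey uyb bus fqhd
Hunk 3: at line 3 remove [rsw,djtgp] add [orpnq,zcqqz,qed] -> 14 lines: mea uxe iudt awgd orpnq zcqqz qed uzee juyb skjs yey uyb bus fqhd
Hunk 4: at line 9 remove [skjs,yey,uyb] add [vvnop,ovj,vijwo] -> 14 lines: mea uxe iudt awgd orpnq zcqqz qed uzee juyb vvnop ovj vijwo bus fqhd
Final line count: 14

Answer: 14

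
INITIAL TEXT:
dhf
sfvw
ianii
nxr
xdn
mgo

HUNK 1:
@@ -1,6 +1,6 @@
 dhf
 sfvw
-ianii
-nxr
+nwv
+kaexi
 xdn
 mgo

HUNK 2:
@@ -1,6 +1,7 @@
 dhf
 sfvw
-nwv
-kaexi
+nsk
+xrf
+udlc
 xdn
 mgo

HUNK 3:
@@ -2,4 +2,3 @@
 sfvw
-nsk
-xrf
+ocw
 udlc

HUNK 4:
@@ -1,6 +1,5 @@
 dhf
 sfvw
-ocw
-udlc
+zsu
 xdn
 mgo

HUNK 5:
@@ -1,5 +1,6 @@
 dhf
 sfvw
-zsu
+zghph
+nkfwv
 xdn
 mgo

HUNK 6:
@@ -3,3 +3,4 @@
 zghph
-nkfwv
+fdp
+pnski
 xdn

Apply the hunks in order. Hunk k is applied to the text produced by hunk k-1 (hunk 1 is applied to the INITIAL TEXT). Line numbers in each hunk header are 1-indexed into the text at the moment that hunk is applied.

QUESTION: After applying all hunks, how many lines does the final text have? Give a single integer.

Hunk 1: at line 1 remove [ianii,nxr] add [nwv,kaexi] -> 6 lines: dhf sfvw nwv kaexi xdn mgo
Hunk 2: at line 1 remove [nwv,kaexi] add [nsk,xrf,udlc] -> 7 lines: dhf sfvw nsk xrf udlc xdn mgo
Hunk 3: at line 2 remove [nsk,xrf] add [ocw] -> 6 lines: dhf sfvw ocw udlc xdn mgo
Hunk 4: at line 1 remove [ocw,udlc] add [zsu] -> 5 lines: dhf sfvw zsu xdn mgo
Hunk 5: at line 1 remove [zsu] add [zghph,nkfwv] -> 6 lines: dhf sfvw zghph nkfwv xdn mgo
Hunk 6: at line 3 remove [nkfwv] add [fdp,pnski] -> 7 lines: dhf sfvw zghph fdp pnski xdn mgo
Final line count: 7

Answer: 7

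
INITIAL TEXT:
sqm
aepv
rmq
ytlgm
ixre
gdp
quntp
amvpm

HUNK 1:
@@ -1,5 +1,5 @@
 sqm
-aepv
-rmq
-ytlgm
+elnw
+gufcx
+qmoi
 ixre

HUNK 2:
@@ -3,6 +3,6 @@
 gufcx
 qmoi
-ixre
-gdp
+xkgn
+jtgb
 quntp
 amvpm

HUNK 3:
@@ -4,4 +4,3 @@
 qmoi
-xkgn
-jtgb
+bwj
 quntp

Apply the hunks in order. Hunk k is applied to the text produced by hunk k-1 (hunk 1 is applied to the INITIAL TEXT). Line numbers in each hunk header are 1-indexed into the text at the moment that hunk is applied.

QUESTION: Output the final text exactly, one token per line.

Answer: sqm
elnw
gufcx
qmoi
bwj
quntp
amvpm

Derivation:
Hunk 1: at line 1 remove [aepv,rmq,ytlgm] add [elnw,gufcx,qmoi] -> 8 lines: sqm elnw gufcx qmoi ixre gdp quntp amvpm
Hunk 2: at line 3 remove [ixre,gdp] add [xkgn,jtgb] -> 8 lines: sqm elnw gufcx qmoi xkgn jtgb quntp amvpm
Hunk 3: at line 4 remove [xkgn,jtgb] add [bwj] -> 7 lines: sqm elnw gufcx qmoi bwj quntp amvpm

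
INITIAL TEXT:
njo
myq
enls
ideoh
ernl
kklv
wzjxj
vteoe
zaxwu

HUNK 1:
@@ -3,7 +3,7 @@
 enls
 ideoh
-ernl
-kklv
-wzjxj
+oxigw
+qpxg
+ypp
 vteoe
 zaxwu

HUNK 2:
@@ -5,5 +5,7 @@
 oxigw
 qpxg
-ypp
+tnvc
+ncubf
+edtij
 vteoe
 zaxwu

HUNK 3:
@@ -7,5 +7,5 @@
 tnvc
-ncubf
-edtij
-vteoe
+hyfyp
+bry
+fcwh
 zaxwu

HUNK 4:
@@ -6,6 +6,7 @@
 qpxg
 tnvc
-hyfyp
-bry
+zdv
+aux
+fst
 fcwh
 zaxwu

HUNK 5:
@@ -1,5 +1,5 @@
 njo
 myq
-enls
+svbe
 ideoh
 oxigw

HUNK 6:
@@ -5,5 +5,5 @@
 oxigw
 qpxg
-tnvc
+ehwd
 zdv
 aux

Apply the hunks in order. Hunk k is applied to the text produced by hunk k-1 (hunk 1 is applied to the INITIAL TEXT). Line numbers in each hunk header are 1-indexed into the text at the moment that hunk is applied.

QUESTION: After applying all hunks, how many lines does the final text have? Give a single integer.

Hunk 1: at line 3 remove [ernl,kklv,wzjxj] add [oxigw,qpxg,ypp] -> 9 lines: njo myq enls ideoh oxigw qpxg ypp vteoe zaxwu
Hunk 2: at line 5 remove [ypp] add [tnvc,ncubf,edtij] -> 11 lines: njo myq enls ideoh oxigw qpxg tnvc ncubf edtij vteoe zaxwu
Hunk 3: at line 7 remove [ncubf,edtij,vteoe] add [hyfyp,bry,fcwh] -> 11 lines: njo myq enls ideoh oxigw qpxg tnvc hyfyp bry fcwh zaxwu
Hunk 4: at line 6 remove [hyfyp,bry] add [zdv,aux,fst] -> 12 lines: njo myq enls ideoh oxigw qpxg tnvc zdv aux fst fcwh zaxwu
Hunk 5: at line 1 remove [enls] add [svbe] -> 12 lines: njo myq svbe ideoh oxigw qpxg tnvc zdv aux fst fcwh zaxwu
Hunk 6: at line 5 remove [tnvc] add [ehwd] -> 12 lines: njo myq svbe ideoh oxigw qpxg ehwd zdv aux fst fcwh zaxwu
Final line count: 12

Answer: 12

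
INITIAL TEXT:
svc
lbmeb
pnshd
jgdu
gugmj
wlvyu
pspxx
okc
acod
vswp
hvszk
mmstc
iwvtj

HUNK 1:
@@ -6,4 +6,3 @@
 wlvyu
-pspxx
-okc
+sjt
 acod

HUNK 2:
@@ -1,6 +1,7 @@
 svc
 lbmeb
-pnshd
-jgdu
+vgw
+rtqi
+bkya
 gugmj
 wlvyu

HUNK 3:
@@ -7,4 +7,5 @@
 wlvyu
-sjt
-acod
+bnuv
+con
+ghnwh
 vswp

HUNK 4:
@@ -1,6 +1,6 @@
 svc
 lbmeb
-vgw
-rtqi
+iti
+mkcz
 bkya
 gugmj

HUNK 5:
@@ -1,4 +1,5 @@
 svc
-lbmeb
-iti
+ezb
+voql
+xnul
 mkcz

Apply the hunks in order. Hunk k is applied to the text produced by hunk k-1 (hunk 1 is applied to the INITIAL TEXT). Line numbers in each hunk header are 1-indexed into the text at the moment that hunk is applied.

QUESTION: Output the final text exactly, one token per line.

Answer: svc
ezb
voql
xnul
mkcz
bkya
gugmj
wlvyu
bnuv
con
ghnwh
vswp
hvszk
mmstc
iwvtj

Derivation:
Hunk 1: at line 6 remove [pspxx,okc] add [sjt] -> 12 lines: svc lbmeb pnshd jgdu gugmj wlvyu sjt acod vswp hvszk mmstc iwvtj
Hunk 2: at line 1 remove [pnshd,jgdu] add [vgw,rtqi,bkya] -> 13 lines: svc lbmeb vgw rtqi bkya gugmj wlvyu sjt acod vswp hvszk mmstc iwvtj
Hunk 3: at line 7 remove [sjt,acod] add [bnuv,con,ghnwh] -> 14 lines: svc lbmeb vgw rtqi bkya gugmj wlvyu bnuv con ghnwh vswp hvszk mmstc iwvtj
Hunk 4: at line 1 remove [vgw,rtqi] add [iti,mkcz] -> 14 lines: svc lbmeb iti mkcz bkya gugmj wlvyu bnuv con ghnwh vswp hvszk mmstc iwvtj
Hunk 5: at line 1 remove [lbmeb,iti] add [ezb,voql,xnul] -> 15 lines: svc ezb voql xnul mkcz bkya gugmj wlvyu bnuv con ghnwh vswp hvszk mmstc iwvtj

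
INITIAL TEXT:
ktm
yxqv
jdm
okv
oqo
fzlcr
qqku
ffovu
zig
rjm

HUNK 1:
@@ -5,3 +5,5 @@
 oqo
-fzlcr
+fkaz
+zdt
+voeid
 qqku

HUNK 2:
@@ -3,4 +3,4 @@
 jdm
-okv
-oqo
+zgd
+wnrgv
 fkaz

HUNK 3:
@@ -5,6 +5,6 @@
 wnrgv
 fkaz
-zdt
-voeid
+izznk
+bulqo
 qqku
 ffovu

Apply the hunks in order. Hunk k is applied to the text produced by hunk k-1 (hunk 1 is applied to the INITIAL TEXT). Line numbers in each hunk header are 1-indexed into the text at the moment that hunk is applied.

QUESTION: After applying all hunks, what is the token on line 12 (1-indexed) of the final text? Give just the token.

Hunk 1: at line 5 remove [fzlcr] add [fkaz,zdt,voeid] -> 12 lines: ktm yxqv jdm okv oqo fkaz zdt voeid qqku ffovu zig rjm
Hunk 2: at line 3 remove [okv,oqo] add [zgd,wnrgv] -> 12 lines: ktm yxqv jdm zgd wnrgv fkaz zdt voeid qqku ffovu zig rjm
Hunk 3: at line 5 remove [zdt,voeid] add [izznk,bulqo] -> 12 lines: ktm yxqv jdm zgd wnrgv fkaz izznk bulqo qqku ffovu zig rjm
Final line 12: rjm

Answer: rjm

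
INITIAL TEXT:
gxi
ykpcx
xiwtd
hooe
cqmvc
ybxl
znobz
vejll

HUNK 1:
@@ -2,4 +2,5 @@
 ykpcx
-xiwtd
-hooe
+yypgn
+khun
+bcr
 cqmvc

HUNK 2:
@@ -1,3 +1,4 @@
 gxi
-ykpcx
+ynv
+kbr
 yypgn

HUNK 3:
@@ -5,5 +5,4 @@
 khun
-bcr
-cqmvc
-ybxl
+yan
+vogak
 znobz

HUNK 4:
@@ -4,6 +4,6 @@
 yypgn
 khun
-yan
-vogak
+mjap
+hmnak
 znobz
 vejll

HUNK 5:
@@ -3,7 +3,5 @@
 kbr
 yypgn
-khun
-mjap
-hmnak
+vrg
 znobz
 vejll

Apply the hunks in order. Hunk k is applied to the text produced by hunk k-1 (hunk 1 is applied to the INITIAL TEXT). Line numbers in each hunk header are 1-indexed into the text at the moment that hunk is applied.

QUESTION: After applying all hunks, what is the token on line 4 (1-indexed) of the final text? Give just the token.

Answer: yypgn

Derivation:
Hunk 1: at line 2 remove [xiwtd,hooe] add [yypgn,khun,bcr] -> 9 lines: gxi ykpcx yypgn khun bcr cqmvc ybxl znobz vejll
Hunk 2: at line 1 remove [ykpcx] add [ynv,kbr] -> 10 lines: gxi ynv kbr yypgn khun bcr cqmvc ybxl znobz vejll
Hunk 3: at line 5 remove [bcr,cqmvc,ybxl] add [yan,vogak] -> 9 lines: gxi ynv kbr yypgn khun yan vogak znobz vejll
Hunk 4: at line 4 remove [yan,vogak] add [mjap,hmnak] -> 9 lines: gxi ynv kbr yypgn khun mjap hmnak znobz vejll
Hunk 5: at line 3 remove [khun,mjap,hmnak] add [vrg] -> 7 lines: gxi ynv kbr yypgn vrg znobz vejll
Final line 4: yypgn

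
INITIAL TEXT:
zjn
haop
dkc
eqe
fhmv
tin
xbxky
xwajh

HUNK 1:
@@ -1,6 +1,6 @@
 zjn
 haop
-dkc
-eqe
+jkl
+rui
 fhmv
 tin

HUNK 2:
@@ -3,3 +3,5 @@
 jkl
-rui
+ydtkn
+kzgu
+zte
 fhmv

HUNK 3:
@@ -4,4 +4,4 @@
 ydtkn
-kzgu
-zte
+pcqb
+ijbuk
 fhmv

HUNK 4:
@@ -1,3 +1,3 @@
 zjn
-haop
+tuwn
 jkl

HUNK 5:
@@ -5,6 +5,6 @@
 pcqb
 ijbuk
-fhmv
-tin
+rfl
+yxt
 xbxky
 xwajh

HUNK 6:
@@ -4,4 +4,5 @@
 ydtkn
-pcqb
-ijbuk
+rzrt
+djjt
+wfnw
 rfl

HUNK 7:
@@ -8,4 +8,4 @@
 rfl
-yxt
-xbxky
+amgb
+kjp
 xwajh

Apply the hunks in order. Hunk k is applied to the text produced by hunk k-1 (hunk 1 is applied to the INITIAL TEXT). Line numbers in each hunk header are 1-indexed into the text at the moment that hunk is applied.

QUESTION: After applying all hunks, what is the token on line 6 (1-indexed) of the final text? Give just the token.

Answer: djjt

Derivation:
Hunk 1: at line 1 remove [dkc,eqe] add [jkl,rui] -> 8 lines: zjn haop jkl rui fhmv tin xbxky xwajh
Hunk 2: at line 3 remove [rui] add [ydtkn,kzgu,zte] -> 10 lines: zjn haop jkl ydtkn kzgu zte fhmv tin xbxky xwajh
Hunk 3: at line 4 remove [kzgu,zte] add [pcqb,ijbuk] -> 10 lines: zjn haop jkl ydtkn pcqb ijbuk fhmv tin xbxky xwajh
Hunk 4: at line 1 remove [haop] add [tuwn] -> 10 lines: zjn tuwn jkl ydtkn pcqb ijbuk fhmv tin xbxky xwajh
Hunk 5: at line 5 remove [fhmv,tin] add [rfl,yxt] -> 10 lines: zjn tuwn jkl ydtkn pcqb ijbuk rfl yxt xbxky xwajh
Hunk 6: at line 4 remove [pcqb,ijbuk] add [rzrt,djjt,wfnw] -> 11 lines: zjn tuwn jkl ydtkn rzrt djjt wfnw rfl yxt xbxky xwajh
Hunk 7: at line 8 remove [yxt,xbxky] add [amgb,kjp] -> 11 lines: zjn tuwn jkl ydtkn rzrt djjt wfnw rfl amgb kjp xwajh
Final line 6: djjt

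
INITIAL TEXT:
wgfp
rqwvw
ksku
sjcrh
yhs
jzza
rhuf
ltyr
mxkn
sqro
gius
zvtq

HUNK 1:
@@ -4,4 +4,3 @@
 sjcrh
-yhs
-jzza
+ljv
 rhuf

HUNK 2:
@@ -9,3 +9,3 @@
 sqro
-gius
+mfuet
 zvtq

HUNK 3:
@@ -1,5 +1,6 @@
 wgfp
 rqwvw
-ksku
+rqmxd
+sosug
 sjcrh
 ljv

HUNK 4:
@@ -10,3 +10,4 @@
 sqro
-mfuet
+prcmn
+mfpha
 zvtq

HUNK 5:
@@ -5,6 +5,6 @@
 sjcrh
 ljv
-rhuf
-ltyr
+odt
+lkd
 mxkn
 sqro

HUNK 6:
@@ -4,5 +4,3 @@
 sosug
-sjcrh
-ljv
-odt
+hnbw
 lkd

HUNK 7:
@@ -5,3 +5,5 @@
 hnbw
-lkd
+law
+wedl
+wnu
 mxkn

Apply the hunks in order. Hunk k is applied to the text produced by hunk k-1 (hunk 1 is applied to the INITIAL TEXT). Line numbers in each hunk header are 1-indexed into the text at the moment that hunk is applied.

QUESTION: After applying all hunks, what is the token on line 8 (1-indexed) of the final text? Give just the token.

Hunk 1: at line 4 remove [yhs,jzza] add [ljv] -> 11 lines: wgfp rqwvw ksku sjcrh ljv rhuf ltyr mxkn sqro gius zvtq
Hunk 2: at line 9 remove [gius] add [mfuet] -> 11 lines: wgfp rqwvw ksku sjcrh ljv rhuf ltyr mxkn sqro mfuet zvtq
Hunk 3: at line 1 remove [ksku] add [rqmxd,sosug] -> 12 lines: wgfp rqwvw rqmxd sosug sjcrh ljv rhuf ltyr mxkn sqro mfuet zvtq
Hunk 4: at line 10 remove [mfuet] add [prcmn,mfpha] -> 13 lines: wgfp rqwvw rqmxd sosug sjcrh ljv rhuf ltyr mxkn sqro prcmn mfpha zvtq
Hunk 5: at line 5 remove [rhuf,ltyr] add [odt,lkd] -> 13 lines: wgfp rqwvw rqmxd sosug sjcrh ljv odt lkd mxkn sqro prcmn mfpha zvtq
Hunk 6: at line 4 remove [sjcrh,ljv,odt] add [hnbw] -> 11 lines: wgfp rqwvw rqmxd sosug hnbw lkd mxkn sqro prcmn mfpha zvtq
Hunk 7: at line 5 remove [lkd] add [law,wedl,wnu] -> 13 lines: wgfp rqwvw rqmxd sosug hnbw law wedl wnu mxkn sqro prcmn mfpha zvtq
Final line 8: wnu

Answer: wnu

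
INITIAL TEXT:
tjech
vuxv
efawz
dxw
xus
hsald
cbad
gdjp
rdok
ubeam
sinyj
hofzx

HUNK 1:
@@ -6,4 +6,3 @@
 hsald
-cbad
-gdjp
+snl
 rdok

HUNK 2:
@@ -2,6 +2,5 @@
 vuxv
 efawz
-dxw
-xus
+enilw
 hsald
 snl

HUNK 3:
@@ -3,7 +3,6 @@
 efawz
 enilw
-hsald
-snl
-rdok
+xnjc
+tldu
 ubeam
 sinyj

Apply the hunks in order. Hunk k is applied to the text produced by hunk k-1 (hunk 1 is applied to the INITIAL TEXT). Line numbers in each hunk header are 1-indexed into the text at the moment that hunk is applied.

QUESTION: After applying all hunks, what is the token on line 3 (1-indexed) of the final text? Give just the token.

Hunk 1: at line 6 remove [cbad,gdjp] add [snl] -> 11 lines: tjech vuxv efawz dxw xus hsald snl rdok ubeam sinyj hofzx
Hunk 2: at line 2 remove [dxw,xus] add [enilw] -> 10 lines: tjech vuxv efawz enilw hsald snl rdok ubeam sinyj hofzx
Hunk 3: at line 3 remove [hsald,snl,rdok] add [xnjc,tldu] -> 9 lines: tjech vuxv efawz enilw xnjc tldu ubeam sinyj hofzx
Final line 3: efawz

Answer: efawz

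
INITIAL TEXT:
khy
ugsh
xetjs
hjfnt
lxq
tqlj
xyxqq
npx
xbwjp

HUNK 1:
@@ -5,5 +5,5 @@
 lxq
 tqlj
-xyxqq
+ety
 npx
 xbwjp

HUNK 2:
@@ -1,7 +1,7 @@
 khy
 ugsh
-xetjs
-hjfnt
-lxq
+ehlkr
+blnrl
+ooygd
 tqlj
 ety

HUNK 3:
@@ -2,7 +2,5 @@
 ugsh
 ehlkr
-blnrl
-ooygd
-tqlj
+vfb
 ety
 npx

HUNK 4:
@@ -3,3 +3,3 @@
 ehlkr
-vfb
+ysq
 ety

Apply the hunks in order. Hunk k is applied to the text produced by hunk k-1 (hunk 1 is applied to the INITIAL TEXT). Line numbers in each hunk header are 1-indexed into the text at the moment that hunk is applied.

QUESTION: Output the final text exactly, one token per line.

Hunk 1: at line 5 remove [xyxqq] add [ety] -> 9 lines: khy ugsh xetjs hjfnt lxq tqlj ety npx xbwjp
Hunk 2: at line 1 remove [xetjs,hjfnt,lxq] add [ehlkr,blnrl,ooygd] -> 9 lines: khy ugsh ehlkr blnrl ooygd tqlj ety npx xbwjp
Hunk 3: at line 2 remove [blnrl,ooygd,tqlj] add [vfb] -> 7 lines: khy ugsh ehlkr vfb ety npx xbwjp
Hunk 4: at line 3 remove [vfb] add [ysq] -> 7 lines: khy ugsh ehlkr ysq ety npx xbwjp

Answer: khy
ugsh
ehlkr
ysq
ety
npx
xbwjp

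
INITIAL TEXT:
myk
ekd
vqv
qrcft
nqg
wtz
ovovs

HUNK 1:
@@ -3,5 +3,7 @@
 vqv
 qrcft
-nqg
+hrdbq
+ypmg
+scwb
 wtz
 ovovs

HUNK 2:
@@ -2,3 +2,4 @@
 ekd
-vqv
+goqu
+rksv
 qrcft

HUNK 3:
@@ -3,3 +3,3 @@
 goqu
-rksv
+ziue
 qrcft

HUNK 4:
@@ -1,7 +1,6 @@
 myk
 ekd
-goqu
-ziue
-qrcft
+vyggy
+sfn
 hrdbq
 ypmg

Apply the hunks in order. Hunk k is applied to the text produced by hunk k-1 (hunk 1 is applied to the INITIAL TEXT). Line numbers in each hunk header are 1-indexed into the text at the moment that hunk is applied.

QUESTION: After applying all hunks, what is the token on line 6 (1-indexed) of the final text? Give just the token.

Hunk 1: at line 3 remove [nqg] add [hrdbq,ypmg,scwb] -> 9 lines: myk ekd vqv qrcft hrdbq ypmg scwb wtz ovovs
Hunk 2: at line 2 remove [vqv] add [goqu,rksv] -> 10 lines: myk ekd goqu rksv qrcft hrdbq ypmg scwb wtz ovovs
Hunk 3: at line 3 remove [rksv] add [ziue] -> 10 lines: myk ekd goqu ziue qrcft hrdbq ypmg scwb wtz ovovs
Hunk 4: at line 1 remove [goqu,ziue,qrcft] add [vyggy,sfn] -> 9 lines: myk ekd vyggy sfn hrdbq ypmg scwb wtz ovovs
Final line 6: ypmg

Answer: ypmg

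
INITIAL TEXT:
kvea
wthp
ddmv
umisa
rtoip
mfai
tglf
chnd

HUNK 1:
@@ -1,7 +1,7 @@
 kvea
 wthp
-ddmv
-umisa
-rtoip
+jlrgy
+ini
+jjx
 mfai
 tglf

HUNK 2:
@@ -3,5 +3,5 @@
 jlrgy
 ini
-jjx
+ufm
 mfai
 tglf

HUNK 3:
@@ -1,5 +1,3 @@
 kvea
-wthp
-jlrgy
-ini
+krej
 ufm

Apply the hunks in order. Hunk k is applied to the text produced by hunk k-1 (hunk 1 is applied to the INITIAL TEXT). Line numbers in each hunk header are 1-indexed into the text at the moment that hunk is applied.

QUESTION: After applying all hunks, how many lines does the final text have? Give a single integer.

Hunk 1: at line 1 remove [ddmv,umisa,rtoip] add [jlrgy,ini,jjx] -> 8 lines: kvea wthp jlrgy ini jjx mfai tglf chnd
Hunk 2: at line 3 remove [jjx] add [ufm] -> 8 lines: kvea wthp jlrgy ini ufm mfai tglf chnd
Hunk 3: at line 1 remove [wthp,jlrgy,ini] add [krej] -> 6 lines: kvea krej ufm mfai tglf chnd
Final line count: 6

Answer: 6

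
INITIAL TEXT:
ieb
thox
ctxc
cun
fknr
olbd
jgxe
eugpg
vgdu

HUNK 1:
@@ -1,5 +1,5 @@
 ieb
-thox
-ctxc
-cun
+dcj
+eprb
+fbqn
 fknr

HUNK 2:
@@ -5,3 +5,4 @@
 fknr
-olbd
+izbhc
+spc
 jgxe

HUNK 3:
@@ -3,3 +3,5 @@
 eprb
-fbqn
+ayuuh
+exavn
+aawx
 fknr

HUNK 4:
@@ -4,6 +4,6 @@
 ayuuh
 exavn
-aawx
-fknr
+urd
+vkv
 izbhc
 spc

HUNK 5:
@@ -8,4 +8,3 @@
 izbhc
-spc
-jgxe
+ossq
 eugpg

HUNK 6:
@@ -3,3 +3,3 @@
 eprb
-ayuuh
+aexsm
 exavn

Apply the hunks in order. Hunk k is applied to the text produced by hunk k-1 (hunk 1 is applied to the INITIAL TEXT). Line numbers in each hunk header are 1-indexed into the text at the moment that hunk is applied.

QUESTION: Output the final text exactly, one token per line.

Answer: ieb
dcj
eprb
aexsm
exavn
urd
vkv
izbhc
ossq
eugpg
vgdu

Derivation:
Hunk 1: at line 1 remove [thox,ctxc,cun] add [dcj,eprb,fbqn] -> 9 lines: ieb dcj eprb fbqn fknr olbd jgxe eugpg vgdu
Hunk 2: at line 5 remove [olbd] add [izbhc,spc] -> 10 lines: ieb dcj eprb fbqn fknr izbhc spc jgxe eugpg vgdu
Hunk 3: at line 3 remove [fbqn] add [ayuuh,exavn,aawx] -> 12 lines: ieb dcj eprb ayuuh exavn aawx fknr izbhc spc jgxe eugpg vgdu
Hunk 4: at line 4 remove [aawx,fknr] add [urd,vkv] -> 12 lines: ieb dcj eprb ayuuh exavn urd vkv izbhc spc jgxe eugpg vgdu
Hunk 5: at line 8 remove [spc,jgxe] add [ossq] -> 11 lines: ieb dcj eprb ayuuh exavn urd vkv izbhc ossq eugpg vgdu
Hunk 6: at line 3 remove [ayuuh] add [aexsm] -> 11 lines: ieb dcj eprb aexsm exavn urd vkv izbhc ossq eugpg vgdu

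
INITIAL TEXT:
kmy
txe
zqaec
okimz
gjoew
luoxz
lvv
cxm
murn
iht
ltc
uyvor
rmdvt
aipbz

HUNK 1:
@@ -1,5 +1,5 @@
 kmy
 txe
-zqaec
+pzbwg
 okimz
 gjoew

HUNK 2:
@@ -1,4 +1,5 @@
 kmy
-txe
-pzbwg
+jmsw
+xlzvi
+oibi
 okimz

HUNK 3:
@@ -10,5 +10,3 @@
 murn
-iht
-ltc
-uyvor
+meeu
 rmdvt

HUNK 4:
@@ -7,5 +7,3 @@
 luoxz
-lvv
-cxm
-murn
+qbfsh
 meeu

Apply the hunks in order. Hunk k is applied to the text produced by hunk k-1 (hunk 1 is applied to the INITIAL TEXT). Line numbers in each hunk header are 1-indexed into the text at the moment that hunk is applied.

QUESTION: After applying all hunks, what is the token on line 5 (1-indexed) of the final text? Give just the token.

Hunk 1: at line 1 remove [zqaec] add [pzbwg] -> 14 lines: kmy txe pzbwg okimz gjoew luoxz lvv cxm murn iht ltc uyvor rmdvt aipbz
Hunk 2: at line 1 remove [txe,pzbwg] add [jmsw,xlzvi,oibi] -> 15 lines: kmy jmsw xlzvi oibi okimz gjoew luoxz lvv cxm murn iht ltc uyvor rmdvt aipbz
Hunk 3: at line 10 remove [iht,ltc,uyvor] add [meeu] -> 13 lines: kmy jmsw xlzvi oibi okimz gjoew luoxz lvv cxm murn meeu rmdvt aipbz
Hunk 4: at line 7 remove [lvv,cxm,murn] add [qbfsh] -> 11 lines: kmy jmsw xlzvi oibi okimz gjoew luoxz qbfsh meeu rmdvt aipbz
Final line 5: okimz

Answer: okimz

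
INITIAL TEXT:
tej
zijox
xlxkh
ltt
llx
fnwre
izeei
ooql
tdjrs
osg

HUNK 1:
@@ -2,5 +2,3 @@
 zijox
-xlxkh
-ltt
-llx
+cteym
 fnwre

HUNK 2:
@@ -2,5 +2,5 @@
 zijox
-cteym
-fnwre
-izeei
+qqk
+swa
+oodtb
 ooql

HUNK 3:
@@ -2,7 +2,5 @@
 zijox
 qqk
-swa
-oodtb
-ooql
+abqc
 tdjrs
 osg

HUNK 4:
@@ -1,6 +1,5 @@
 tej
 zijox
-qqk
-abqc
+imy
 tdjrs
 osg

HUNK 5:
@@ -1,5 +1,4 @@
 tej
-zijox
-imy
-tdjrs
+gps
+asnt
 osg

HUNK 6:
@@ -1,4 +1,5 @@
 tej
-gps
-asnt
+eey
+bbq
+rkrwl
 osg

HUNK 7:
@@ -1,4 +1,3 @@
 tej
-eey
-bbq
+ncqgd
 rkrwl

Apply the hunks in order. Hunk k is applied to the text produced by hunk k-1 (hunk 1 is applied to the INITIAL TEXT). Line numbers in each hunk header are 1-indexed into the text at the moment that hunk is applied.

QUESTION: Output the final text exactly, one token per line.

Hunk 1: at line 2 remove [xlxkh,ltt,llx] add [cteym] -> 8 lines: tej zijox cteym fnwre izeei ooql tdjrs osg
Hunk 2: at line 2 remove [cteym,fnwre,izeei] add [qqk,swa,oodtb] -> 8 lines: tej zijox qqk swa oodtb ooql tdjrs osg
Hunk 3: at line 2 remove [swa,oodtb,ooql] add [abqc] -> 6 lines: tej zijox qqk abqc tdjrs osg
Hunk 4: at line 1 remove [qqk,abqc] add [imy] -> 5 lines: tej zijox imy tdjrs osg
Hunk 5: at line 1 remove [zijox,imy,tdjrs] add [gps,asnt] -> 4 lines: tej gps asnt osg
Hunk 6: at line 1 remove [gps,asnt] add [eey,bbq,rkrwl] -> 5 lines: tej eey bbq rkrwl osg
Hunk 7: at line 1 remove [eey,bbq] add [ncqgd] -> 4 lines: tej ncqgd rkrwl osg

Answer: tej
ncqgd
rkrwl
osg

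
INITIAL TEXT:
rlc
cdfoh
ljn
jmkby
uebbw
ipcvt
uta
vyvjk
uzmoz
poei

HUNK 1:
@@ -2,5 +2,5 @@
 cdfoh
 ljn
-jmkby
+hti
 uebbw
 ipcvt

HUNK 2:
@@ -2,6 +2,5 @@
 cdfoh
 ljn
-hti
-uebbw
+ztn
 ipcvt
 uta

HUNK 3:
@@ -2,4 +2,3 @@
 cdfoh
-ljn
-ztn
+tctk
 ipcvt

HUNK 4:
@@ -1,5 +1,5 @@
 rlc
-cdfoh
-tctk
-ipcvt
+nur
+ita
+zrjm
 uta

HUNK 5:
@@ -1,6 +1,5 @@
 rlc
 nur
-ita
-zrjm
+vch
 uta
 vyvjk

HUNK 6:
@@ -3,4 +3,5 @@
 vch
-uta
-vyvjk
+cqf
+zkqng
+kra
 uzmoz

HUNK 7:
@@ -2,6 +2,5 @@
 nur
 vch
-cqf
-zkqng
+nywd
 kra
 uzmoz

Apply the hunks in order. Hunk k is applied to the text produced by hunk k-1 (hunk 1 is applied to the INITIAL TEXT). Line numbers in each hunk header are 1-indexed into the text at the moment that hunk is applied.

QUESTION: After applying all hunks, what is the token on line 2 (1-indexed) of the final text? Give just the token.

Hunk 1: at line 2 remove [jmkby] add [hti] -> 10 lines: rlc cdfoh ljn hti uebbw ipcvt uta vyvjk uzmoz poei
Hunk 2: at line 2 remove [hti,uebbw] add [ztn] -> 9 lines: rlc cdfoh ljn ztn ipcvt uta vyvjk uzmoz poei
Hunk 3: at line 2 remove [ljn,ztn] add [tctk] -> 8 lines: rlc cdfoh tctk ipcvt uta vyvjk uzmoz poei
Hunk 4: at line 1 remove [cdfoh,tctk,ipcvt] add [nur,ita,zrjm] -> 8 lines: rlc nur ita zrjm uta vyvjk uzmoz poei
Hunk 5: at line 1 remove [ita,zrjm] add [vch] -> 7 lines: rlc nur vch uta vyvjk uzmoz poei
Hunk 6: at line 3 remove [uta,vyvjk] add [cqf,zkqng,kra] -> 8 lines: rlc nur vch cqf zkqng kra uzmoz poei
Hunk 7: at line 2 remove [cqf,zkqng] add [nywd] -> 7 lines: rlc nur vch nywd kra uzmoz poei
Final line 2: nur

Answer: nur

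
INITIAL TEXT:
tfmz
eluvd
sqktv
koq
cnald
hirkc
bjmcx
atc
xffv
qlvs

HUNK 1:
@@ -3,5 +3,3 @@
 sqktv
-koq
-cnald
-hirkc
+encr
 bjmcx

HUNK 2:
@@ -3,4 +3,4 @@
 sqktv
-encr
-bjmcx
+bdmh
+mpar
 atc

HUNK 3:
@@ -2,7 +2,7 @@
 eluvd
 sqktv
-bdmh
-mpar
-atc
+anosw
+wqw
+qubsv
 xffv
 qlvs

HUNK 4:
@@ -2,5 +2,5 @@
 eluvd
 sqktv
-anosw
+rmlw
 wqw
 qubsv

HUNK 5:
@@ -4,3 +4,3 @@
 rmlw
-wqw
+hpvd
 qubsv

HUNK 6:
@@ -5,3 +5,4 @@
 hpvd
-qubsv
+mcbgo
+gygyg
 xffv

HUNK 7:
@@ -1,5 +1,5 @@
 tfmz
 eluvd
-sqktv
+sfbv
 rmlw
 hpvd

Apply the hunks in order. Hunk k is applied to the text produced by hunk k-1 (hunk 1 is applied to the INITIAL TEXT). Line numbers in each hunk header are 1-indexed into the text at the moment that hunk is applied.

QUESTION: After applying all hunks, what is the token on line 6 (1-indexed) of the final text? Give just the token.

Hunk 1: at line 3 remove [koq,cnald,hirkc] add [encr] -> 8 lines: tfmz eluvd sqktv encr bjmcx atc xffv qlvs
Hunk 2: at line 3 remove [encr,bjmcx] add [bdmh,mpar] -> 8 lines: tfmz eluvd sqktv bdmh mpar atc xffv qlvs
Hunk 3: at line 2 remove [bdmh,mpar,atc] add [anosw,wqw,qubsv] -> 8 lines: tfmz eluvd sqktv anosw wqw qubsv xffv qlvs
Hunk 4: at line 2 remove [anosw] add [rmlw] -> 8 lines: tfmz eluvd sqktv rmlw wqw qubsv xffv qlvs
Hunk 5: at line 4 remove [wqw] add [hpvd] -> 8 lines: tfmz eluvd sqktv rmlw hpvd qubsv xffv qlvs
Hunk 6: at line 5 remove [qubsv] add [mcbgo,gygyg] -> 9 lines: tfmz eluvd sqktv rmlw hpvd mcbgo gygyg xffv qlvs
Hunk 7: at line 1 remove [sqktv] add [sfbv] -> 9 lines: tfmz eluvd sfbv rmlw hpvd mcbgo gygyg xffv qlvs
Final line 6: mcbgo

Answer: mcbgo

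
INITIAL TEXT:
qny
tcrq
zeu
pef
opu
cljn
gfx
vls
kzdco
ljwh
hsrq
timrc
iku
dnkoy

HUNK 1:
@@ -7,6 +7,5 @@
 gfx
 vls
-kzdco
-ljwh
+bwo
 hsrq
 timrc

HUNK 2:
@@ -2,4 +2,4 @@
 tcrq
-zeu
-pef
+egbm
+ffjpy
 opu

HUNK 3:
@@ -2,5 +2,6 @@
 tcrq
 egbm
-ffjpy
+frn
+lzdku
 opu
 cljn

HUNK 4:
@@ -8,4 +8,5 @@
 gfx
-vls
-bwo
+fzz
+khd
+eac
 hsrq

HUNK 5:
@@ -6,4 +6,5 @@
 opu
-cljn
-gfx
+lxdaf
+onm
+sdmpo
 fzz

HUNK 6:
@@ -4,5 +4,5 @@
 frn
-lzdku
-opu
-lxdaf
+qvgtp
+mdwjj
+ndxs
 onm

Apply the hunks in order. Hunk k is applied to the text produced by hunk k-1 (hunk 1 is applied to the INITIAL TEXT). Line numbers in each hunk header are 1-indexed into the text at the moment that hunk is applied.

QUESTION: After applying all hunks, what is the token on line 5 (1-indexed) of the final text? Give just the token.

Answer: qvgtp

Derivation:
Hunk 1: at line 7 remove [kzdco,ljwh] add [bwo] -> 13 lines: qny tcrq zeu pef opu cljn gfx vls bwo hsrq timrc iku dnkoy
Hunk 2: at line 2 remove [zeu,pef] add [egbm,ffjpy] -> 13 lines: qny tcrq egbm ffjpy opu cljn gfx vls bwo hsrq timrc iku dnkoy
Hunk 3: at line 2 remove [ffjpy] add [frn,lzdku] -> 14 lines: qny tcrq egbm frn lzdku opu cljn gfx vls bwo hsrq timrc iku dnkoy
Hunk 4: at line 8 remove [vls,bwo] add [fzz,khd,eac] -> 15 lines: qny tcrq egbm frn lzdku opu cljn gfx fzz khd eac hsrq timrc iku dnkoy
Hunk 5: at line 6 remove [cljn,gfx] add [lxdaf,onm,sdmpo] -> 16 lines: qny tcrq egbm frn lzdku opu lxdaf onm sdmpo fzz khd eac hsrq timrc iku dnkoy
Hunk 6: at line 4 remove [lzdku,opu,lxdaf] add [qvgtp,mdwjj,ndxs] -> 16 lines: qny tcrq egbm frn qvgtp mdwjj ndxs onm sdmpo fzz khd eac hsrq timrc iku dnkoy
Final line 5: qvgtp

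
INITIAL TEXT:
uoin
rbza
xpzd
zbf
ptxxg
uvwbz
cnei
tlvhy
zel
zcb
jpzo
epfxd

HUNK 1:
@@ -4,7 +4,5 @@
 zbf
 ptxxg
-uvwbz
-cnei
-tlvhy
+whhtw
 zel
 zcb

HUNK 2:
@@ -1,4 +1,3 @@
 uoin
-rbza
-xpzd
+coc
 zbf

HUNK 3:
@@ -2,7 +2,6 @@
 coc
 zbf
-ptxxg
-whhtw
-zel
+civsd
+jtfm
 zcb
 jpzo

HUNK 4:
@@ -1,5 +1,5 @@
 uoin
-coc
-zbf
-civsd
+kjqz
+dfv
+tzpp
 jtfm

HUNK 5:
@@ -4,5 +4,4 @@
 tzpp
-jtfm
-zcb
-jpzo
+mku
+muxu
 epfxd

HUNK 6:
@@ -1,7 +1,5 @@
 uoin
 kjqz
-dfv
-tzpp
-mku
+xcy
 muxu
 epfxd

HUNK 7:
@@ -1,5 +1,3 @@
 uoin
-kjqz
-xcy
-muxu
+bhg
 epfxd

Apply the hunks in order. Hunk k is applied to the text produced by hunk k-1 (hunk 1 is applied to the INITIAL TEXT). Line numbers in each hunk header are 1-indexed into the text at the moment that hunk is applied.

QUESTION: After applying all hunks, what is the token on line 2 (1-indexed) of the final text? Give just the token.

Answer: bhg

Derivation:
Hunk 1: at line 4 remove [uvwbz,cnei,tlvhy] add [whhtw] -> 10 lines: uoin rbza xpzd zbf ptxxg whhtw zel zcb jpzo epfxd
Hunk 2: at line 1 remove [rbza,xpzd] add [coc] -> 9 lines: uoin coc zbf ptxxg whhtw zel zcb jpzo epfxd
Hunk 3: at line 2 remove [ptxxg,whhtw,zel] add [civsd,jtfm] -> 8 lines: uoin coc zbf civsd jtfm zcb jpzo epfxd
Hunk 4: at line 1 remove [coc,zbf,civsd] add [kjqz,dfv,tzpp] -> 8 lines: uoin kjqz dfv tzpp jtfm zcb jpzo epfxd
Hunk 5: at line 4 remove [jtfm,zcb,jpzo] add [mku,muxu] -> 7 lines: uoin kjqz dfv tzpp mku muxu epfxd
Hunk 6: at line 1 remove [dfv,tzpp,mku] add [xcy] -> 5 lines: uoin kjqz xcy muxu epfxd
Hunk 7: at line 1 remove [kjqz,xcy,muxu] add [bhg] -> 3 lines: uoin bhg epfxd
Final line 2: bhg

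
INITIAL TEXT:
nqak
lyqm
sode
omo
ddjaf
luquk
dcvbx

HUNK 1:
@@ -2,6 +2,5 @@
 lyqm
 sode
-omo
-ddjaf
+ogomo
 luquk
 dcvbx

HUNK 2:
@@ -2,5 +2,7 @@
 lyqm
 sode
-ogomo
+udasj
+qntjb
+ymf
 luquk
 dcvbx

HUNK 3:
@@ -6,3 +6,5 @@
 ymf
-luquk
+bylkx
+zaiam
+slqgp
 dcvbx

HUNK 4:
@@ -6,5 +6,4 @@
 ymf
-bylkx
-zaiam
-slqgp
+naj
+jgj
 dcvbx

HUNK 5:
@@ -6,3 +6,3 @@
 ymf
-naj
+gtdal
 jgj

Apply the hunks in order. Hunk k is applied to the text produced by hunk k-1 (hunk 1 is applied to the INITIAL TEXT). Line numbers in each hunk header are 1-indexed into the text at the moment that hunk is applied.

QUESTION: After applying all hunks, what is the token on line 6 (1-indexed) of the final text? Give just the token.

Answer: ymf

Derivation:
Hunk 1: at line 2 remove [omo,ddjaf] add [ogomo] -> 6 lines: nqak lyqm sode ogomo luquk dcvbx
Hunk 2: at line 2 remove [ogomo] add [udasj,qntjb,ymf] -> 8 lines: nqak lyqm sode udasj qntjb ymf luquk dcvbx
Hunk 3: at line 6 remove [luquk] add [bylkx,zaiam,slqgp] -> 10 lines: nqak lyqm sode udasj qntjb ymf bylkx zaiam slqgp dcvbx
Hunk 4: at line 6 remove [bylkx,zaiam,slqgp] add [naj,jgj] -> 9 lines: nqak lyqm sode udasj qntjb ymf naj jgj dcvbx
Hunk 5: at line 6 remove [naj] add [gtdal] -> 9 lines: nqak lyqm sode udasj qntjb ymf gtdal jgj dcvbx
Final line 6: ymf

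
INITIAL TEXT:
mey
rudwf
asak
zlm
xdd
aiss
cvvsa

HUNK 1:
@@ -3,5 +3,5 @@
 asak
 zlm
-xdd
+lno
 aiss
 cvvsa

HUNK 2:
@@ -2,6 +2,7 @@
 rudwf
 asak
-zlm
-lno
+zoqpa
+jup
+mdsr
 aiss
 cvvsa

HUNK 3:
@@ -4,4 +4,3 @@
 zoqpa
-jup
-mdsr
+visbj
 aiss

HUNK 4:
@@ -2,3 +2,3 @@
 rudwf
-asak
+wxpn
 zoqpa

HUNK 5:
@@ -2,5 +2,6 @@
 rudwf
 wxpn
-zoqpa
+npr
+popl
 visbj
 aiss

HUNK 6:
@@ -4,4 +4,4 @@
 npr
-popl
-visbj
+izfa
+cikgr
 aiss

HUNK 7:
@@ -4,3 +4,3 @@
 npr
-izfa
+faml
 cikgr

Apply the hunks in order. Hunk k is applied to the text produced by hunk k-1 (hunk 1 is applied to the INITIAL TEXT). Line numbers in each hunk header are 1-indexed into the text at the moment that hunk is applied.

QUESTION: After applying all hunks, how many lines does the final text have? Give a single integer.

Answer: 8

Derivation:
Hunk 1: at line 3 remove [xdd] add [lno] -> 7 lines: mey rudwf asak zlm lno aiss cvvsa
Hunk 2: at line 2 remove [zlm,lno] add [zoqpa,jup,mdsr] -> 8 lines: mey rudwf asak zoqpa jup mdsr aiss cvvsa
Hunk 3: at line 4 remove [jup,mdsr] add [visbj] -> 7 lines: mey rudwf asak zoqpa visbj aiss cvvsa
Hunk 4: at line 2 remove [asak] add [wxpn] -> 7 lines: mey rudwf wxpn zoqpa visbj aiss cvvsa
Hunk 5: at line 2 remove [zoqpa] add [npr,popl] -> 8 lines: mey rudwf wxpn npr popl visbj aiss cvvsa
Hunk 6: at line 4 remove [popl,visbj] add [izfa,cikgr] -> 8 lines: mey rudwf wxpn npr izfa cikgr aiss cvvsa
Hunk 7: at line 4 remove [izfa] add [faml] -> 8 lines: mey rudwf wxpn npr faml cikgr aiss cvvsa
Final line count: 8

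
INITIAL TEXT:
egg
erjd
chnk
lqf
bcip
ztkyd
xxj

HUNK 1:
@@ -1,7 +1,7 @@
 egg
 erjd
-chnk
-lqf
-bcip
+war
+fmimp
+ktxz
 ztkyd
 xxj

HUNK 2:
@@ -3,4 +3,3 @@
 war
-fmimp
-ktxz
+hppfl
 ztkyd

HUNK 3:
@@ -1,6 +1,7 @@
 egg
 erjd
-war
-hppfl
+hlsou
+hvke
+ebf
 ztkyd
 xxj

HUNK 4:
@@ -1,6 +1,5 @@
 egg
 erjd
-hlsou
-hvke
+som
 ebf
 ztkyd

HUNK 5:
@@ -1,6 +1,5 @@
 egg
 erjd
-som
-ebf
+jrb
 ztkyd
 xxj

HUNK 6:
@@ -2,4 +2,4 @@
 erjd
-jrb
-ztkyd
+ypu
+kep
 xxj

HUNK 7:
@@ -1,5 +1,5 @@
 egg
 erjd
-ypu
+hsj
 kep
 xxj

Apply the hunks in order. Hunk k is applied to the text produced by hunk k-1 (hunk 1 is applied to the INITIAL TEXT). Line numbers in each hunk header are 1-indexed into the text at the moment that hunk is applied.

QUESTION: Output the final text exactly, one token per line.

Hunk 1: at line 1 remove [chnk,lqf,bcip] add [war,fmimp,ktxz] -> 7 lines: egg erjd war fmimp ktxz ztkyd xxj
Hunk 2: at line 3 remove [fmimp,ktxz] add [hppfl] -> 6 lines: egg erjd war hppfl ztkyd xxj
Hunk 3: at line 1 remove [war,hppfl] add [hlsou,hvke,ebf] -> 7 lines: egg erjd hlsou hvke ebf ztkyd xxj
Hunk 4: at line 1 remove [hlsou,hvke] add [som] -> 6 lines: egg erjd som ebf ztkyd xxj
Hunk 5: at line 1 remove [som,ebf] add [jrb] -> 5 lines: egg erjd jrb ztkyd xxj
Hunk 6: at line 2 remove [jrb,ztkyd] add [ypu,kep] -> 5 lines: egg erjd ypu kep xxj
Hunk 7: at line 1 remove [ypu] add [hsj] -> 5 lines: egg erjd hsj kep xxj

Answer: egg
erjd
hsj
kep
xxj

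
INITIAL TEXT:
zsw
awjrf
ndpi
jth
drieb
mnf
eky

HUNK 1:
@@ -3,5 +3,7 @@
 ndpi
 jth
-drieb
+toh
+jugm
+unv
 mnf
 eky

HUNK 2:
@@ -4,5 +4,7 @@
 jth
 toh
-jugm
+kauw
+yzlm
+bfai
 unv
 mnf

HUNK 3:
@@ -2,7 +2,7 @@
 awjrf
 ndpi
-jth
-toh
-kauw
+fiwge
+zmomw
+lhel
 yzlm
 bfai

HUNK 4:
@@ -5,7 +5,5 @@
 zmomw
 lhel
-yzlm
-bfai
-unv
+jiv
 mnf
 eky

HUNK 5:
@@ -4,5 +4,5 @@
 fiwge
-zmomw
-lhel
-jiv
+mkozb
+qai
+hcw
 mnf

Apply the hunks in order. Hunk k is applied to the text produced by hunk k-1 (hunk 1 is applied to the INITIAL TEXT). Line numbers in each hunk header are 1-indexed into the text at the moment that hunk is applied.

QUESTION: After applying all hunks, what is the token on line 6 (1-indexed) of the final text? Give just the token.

Answer: qai

Derivation:
Hunk 1: at line 3 remove [drieb] add [toh,jugm,unv] -> 9 lines: zsw awjrf ndpi jth toh jugm unv mnf eky
Hunk 2: at line 4 remove [jugm] add [kauw,yzlm,bfai] -> 11 lines: zsw awjrf ndpi jth toh kauw yzlm bfai unv mnf eky
Hunk 3: at line 2 remove [jth,toh,kauw] add [fiwge,zmomw,lhel] -> 11 lines: zsw awjrf ndpi fiwge zmomw lhel yzlm bfai unv mnf eky
Hunk 4: at line 5 remove [yzlm,bfai,unv] add [jiv] -> 9 lines: zsw awjrf ndpi fiwge zmomw lhel jiv mnf eky
Hunk 5: at line 4 remove [zmomw,lhel,jiv] add [mkozb,qai,hcw] -> 9 lines: zsw awjrf ndpi fiwge mkozb qai hcw mnf eky
Final line 6: qai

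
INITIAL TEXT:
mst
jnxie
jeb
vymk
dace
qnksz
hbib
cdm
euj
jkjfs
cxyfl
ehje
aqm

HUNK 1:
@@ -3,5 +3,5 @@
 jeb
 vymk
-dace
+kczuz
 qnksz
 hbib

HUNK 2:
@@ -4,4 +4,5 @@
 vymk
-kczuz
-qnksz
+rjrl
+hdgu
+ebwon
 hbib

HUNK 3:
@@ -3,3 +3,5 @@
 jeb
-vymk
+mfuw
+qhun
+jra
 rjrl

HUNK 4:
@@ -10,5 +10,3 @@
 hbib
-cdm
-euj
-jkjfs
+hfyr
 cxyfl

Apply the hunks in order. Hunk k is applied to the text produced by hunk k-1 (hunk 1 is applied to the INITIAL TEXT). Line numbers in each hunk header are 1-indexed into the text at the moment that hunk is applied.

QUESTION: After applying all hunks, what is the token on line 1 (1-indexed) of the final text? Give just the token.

Hunk 1: at line 3 remove [dace] add [kczuz] -> 13 lines: mst jnxie jeb vymk kczuz qnksz hbib cdm euj jkjfs cxyfl ehje aqm
Hunk 2: at line 4 remove [kczuz,qnksz] add [rjrl,hdgu,ebwon] -> 14 lines: mst jnxie jeb vymk rjrl hdgu ebwon hbib cdm euj jkjfs cxyfl ehje aqm
Hunk 3: at line 3 remove [vymk] add [mfuw,qhun,jra] -> 16 lines: mst jnxie jeb mfuw qhun jra rjrl hdgu ebwon hbib cdm euj jkjfs cxyfl ehje aqm
Hunk 4: at line 10 remove [cdm,euj,jkjfs] add [hfyr] -> 14 lines: mst jnxie jeb mfuw qhun jra rjrl hdgu ebwon hbib hfyr cxyfl ehje aqm
Final line 1: mst

Answer: mst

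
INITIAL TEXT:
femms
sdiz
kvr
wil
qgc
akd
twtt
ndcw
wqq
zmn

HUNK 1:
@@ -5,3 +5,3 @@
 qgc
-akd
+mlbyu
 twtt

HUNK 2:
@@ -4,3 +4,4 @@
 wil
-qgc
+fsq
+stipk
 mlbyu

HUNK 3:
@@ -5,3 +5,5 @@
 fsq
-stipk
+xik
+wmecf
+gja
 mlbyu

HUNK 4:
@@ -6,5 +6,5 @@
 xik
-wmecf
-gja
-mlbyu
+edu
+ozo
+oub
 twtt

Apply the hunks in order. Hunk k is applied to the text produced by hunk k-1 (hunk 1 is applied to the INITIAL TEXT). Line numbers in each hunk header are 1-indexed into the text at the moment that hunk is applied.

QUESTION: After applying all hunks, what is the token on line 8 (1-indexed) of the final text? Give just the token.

Answer: ozo

Derivation:
Hunk 1: at line 5 remove [akd] add [mlbyu] -> 10 lines: femms sdiz kvr wil qgc mlbyu twtt ndcw wqq zmn
Hunk 2: at line 4 remove [qgc] add [fsq,stipk] -> 11 lines: femms sdiz kvr wil fsq stipk mlbyu twtt ndcw wqq zmn
Hunk 3: at line 5 remove [stipk] add [xik,wmecf,gja] -> 13 lines: femms sdiz kvr wil fsq xik wmecf gja mlbyu twtt ndcw wqq zmn
Hunk 4: at line 6 remove [wmecf,gja,mlbyu] add [edu,ozo,oub] -> 13 lines: femms sdiz kvr wil fsq xik edu ozo oub twtt ndcw wqq zmn
Final line 8: ozo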